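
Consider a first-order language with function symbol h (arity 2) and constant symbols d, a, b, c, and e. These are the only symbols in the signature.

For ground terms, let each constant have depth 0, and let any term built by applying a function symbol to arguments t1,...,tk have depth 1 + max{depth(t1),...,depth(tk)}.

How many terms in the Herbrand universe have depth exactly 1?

Let N_k = |{terms of depth ≤ k}|. Then N_0 = 5 and N_k = 5 + N_{k-1}^2 for k ≥ 1 (one summand per function symbol, arity giving the exponent).
N_0 = 5
N_1 = 5 + 5^2 = 30
Terms of depth exactly 1: N_1 − N_0 = 30 − 5 = 25.

25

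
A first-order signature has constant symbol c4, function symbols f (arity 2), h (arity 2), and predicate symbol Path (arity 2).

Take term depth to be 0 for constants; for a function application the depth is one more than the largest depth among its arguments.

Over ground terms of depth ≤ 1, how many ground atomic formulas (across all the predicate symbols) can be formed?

9

First count ground terms of depth ≤ 1.
Write N_k for the number of ground terms of depth ≤ k. A term of depth ≤ k is either a constant or a function symbol applied to arguments of depth ≤ k−1, so N_k = 1 + N_{k-1}^2 + N_{k-1}^2.
N_0 = 1
N_1 = 1 + 1^2 + 1^2 = 3
So |H| = 3.
For each predicate symbol, the number of ground atoms is |H| raised to its arity; summing:
  Path: 3^2 = 9
Total ground atoms: 9.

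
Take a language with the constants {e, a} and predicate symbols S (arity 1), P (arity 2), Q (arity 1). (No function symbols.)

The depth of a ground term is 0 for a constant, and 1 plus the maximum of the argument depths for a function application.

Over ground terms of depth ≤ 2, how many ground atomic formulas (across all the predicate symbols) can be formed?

8

First count ground terms of depth ≤ 2.
With no function symbols every ground term is a constant, so there are exactly 2 ground terms at every depth bound.
N_0 = 2
N_1 = 2
N_2 = 2
So |H| = 2.
A ground atom is a predicate applied to a tuple of terms from H, so the count is the sum over predicates of |H|^arity:
  S: 2;  P: 2^2 = 4;  Q: 2
Total ground atoms: 2 + 4 + 2 = 8.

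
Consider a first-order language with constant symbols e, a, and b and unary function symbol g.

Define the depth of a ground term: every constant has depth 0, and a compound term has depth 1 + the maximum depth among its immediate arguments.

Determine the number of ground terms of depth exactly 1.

3

Write N_k for the number of ground terms of depth ≤ k. A term of depth ≤ k is either a constant or a function symbol applied to arguments of depth ≤ k−1, so N_k = 3 + N_{k-1}.
N_0 = 3
N_1 = 3 + 3 = 6
Terms of depth exactly 1: N_1 − N_0 = 6 − 3 = 3.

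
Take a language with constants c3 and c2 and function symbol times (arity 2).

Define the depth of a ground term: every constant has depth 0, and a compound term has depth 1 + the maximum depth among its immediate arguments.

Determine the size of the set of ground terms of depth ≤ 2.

Let N_k = |{terms of depth ≤ k}|. Then N_0 = 2 and N_k = 2 + N_{k-1}^2 for k ≥ 1 (one summand per function symbol, arity giving the exponent).
N_0 = 2
N_1 = 2 + 2^2 = 6
N_2 = 2 + 6^2 = 38

38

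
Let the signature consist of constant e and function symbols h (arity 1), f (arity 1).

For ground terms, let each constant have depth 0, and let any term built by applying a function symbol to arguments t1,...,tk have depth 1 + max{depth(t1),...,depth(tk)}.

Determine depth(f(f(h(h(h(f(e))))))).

6

depth(f(e)) = 1 + depth(e) = 1 + 0 = 1
depth(h(f(e))) = 1 + depth(f(e)) = 1 + 1 = 2
depth(h(h(f(e)))) = 1 + depth(h(f(e))) = 1 + 2 = 3
depth(h(h(h(f(e))))) = 1 + depth(h(h(f(e)))) = 1 + 3 = 4
depth(f(h(h(h(f(e)))))) = 1 + depth(h(h(h(f(e))))) = 1 + 4 = 5
depth(f(f(h(h(h(f(e))))))) = 1 + depth(f(h(h(h(f(e)))))) = 1 + 5 = 6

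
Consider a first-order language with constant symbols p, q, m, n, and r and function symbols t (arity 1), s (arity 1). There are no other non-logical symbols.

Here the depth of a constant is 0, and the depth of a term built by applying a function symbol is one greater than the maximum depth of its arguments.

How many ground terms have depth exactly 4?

Write N_k for the number of ground terms of depth ≤ k. A term of depth ≤ k is either a constant or a function symbol applied to arguments of depth ≤ k−1, so N_k = 5 + N_{k-1} + N_{k-1}.
N_0 = 5
N_1 = 5 + 5 + 5 = 15
N_2 = 5 + 15 + 15 = 35
N_3 = 5 + 35 + 35 = 75
N_4 = 5 + 75 + 75 = 155
Terms of depth exactly 4: N_4 − N_3 = 155 − 75 = 80.

80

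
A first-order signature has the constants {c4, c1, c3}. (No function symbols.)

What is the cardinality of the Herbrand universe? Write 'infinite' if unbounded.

There are no function symbols, so every ground term is one of the 3 constants.
The Herbrand universe is {c4, c1, c3}, which is finite with 3 elements.

3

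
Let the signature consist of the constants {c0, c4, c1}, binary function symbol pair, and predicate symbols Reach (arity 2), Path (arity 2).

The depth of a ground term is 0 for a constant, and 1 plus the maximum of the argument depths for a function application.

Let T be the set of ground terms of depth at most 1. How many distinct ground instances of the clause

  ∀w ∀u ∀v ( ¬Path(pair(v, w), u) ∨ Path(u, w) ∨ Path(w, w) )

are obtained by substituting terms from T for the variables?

Ground terms of depth ≤ 1:
  Count level by level. With function symbols pair/2, the terms of depth ≤ k are the 3 constants together with each function applied to depth-≤(k−1) tuples, so N_k = 3 + N_{k-1}^2.
  N_0 = 3
  N_1 = 3 + 3^2 = 12
  Explicitly: c0, c4, c1, pair(c0, c0), pair(c0, c4), pair(c0, c1), pair(c4, c0), pair(c4, c4), pair(c4, c1), pair(c1, c0), pair(c1, c4), pair(c1, c1).
So there are 12 ground terms available for substitution.
Each of w, u, v ranges independently over the available ground terms, and distinct assignments produce distinct instances.
Number of ground instances = 12^3 = 1728.

1728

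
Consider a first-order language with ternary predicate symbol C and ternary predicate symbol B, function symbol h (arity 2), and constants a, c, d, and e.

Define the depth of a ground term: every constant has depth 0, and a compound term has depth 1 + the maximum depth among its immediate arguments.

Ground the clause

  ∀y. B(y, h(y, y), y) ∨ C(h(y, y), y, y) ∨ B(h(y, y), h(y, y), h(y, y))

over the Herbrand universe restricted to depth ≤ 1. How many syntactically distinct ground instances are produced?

Ground terms of depth ≤ 1:
  Write N_k for the number of ground terms of depth ≤ k. A term of depth ≤ k is either a constant or a function symbol applied to arguments of depth ≤ k−1, so N_k = 4 + N_{k-1}^2.
  N_0 = 4
  N_1 = 4 + 4^2 = 20
So there are 20 ground terms available for substitution.
The clause has 1 distinct variable (y), which appears in the body. In the free term algebra distinct substitutions yield syntactically distinct ground instances.
Number of ground instances = 20.

20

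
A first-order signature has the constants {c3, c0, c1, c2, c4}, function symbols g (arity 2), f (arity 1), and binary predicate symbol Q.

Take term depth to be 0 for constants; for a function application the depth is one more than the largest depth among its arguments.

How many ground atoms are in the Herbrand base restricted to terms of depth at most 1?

First count ground terms of depth ≤ 1.
Count level by level. With function symbols g/2, f/1, the terms of depth ≤ k are the 5 constants together with each function applied to depth-≤(k−1) tuples, so N_k = 5 + N_{k-1}^2 + N_{k-1}.
N_0 = 5
N_1 = 5 + 5^2 + 5 = 35
So |H| = 35.
A ground atom is a predicate applied to a tuple of terms from H, so the count is the sum over predicates of |H|^arity:
  Q: 35^2 = 1225
Total ground atoms: 1225.

1225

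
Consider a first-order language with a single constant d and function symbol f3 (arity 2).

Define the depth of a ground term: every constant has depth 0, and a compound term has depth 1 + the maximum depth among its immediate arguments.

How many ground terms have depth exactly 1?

Let N_k = |{terms of depth ≤ k}|. Then N_0 = 1 and N_k = 1 + N_{k-1}^2 for k ≥ 1 (one summand per function symbol, arity giving the exponent).
N_0 = 1
N_1 = 1 + 1^2 = 2
Terms of depth exactly 1: N_1 − N_0 = 2 − 1 = 1.

1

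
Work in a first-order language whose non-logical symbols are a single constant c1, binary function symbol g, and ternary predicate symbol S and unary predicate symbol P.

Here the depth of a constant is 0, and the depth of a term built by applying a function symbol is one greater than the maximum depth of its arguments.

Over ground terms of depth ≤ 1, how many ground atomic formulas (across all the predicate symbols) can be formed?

10

First count ground terms of depth ≤ 1.
If N_k denotes the number of depth-≤k ground terms, the 1 constant gives N_0 = 1, and each function symbol of arity r contributes N_{k-1}^r new terms at level k: N_k = 1 + N_{k-1}^2.
N_0 = 1
N_1 = 1 + 1^2 = 2
Explicitly: c1, g(c1, c1).
So |H| = 2.
For each predicate symbol, the number of ground atoms is |H| raised to its arity; summing:
  S: 2^3 = 8;  P: 2
Total ground atoms: 8 + 2 = 10.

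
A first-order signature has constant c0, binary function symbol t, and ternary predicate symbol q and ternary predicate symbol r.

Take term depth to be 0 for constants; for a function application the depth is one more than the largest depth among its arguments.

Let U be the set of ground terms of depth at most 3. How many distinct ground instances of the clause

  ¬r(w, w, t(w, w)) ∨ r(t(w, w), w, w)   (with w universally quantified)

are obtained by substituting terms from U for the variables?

Ground terms of depth ≤ 3:
  Let N_k = |{terms of depth ≤ k}|. Then N_0 = 1 and N_k = 1 + N_{k-1}^2 for k ≥ 1 (one summand per function symbol, arity giving the exponent).
  N_0 = 1
  N_1 = 1 + 1^2 = 2
  N_2 = 1 + 2^2 = 5
  N_3 = 1 + 5^2 = 26
So there are 26 ground terms available for substitution.
There is 1 variable to instantiate (w),  occurring in at least one literal, so different choices give different ground instances.
Number of ground instances = 26.

26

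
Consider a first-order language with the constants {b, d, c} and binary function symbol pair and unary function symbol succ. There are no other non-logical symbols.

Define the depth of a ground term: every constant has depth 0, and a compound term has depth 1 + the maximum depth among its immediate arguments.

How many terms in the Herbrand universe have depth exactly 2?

Let N_k = |{terms of depth ≤ k}|. Then N_0 = 3 and N_k = 3 + N_{k-1}^2 + N_{k-1} for k ≥ 1 (one summand per function symbol, arity giving the exponent).
N_0 = 3
N_1 = 3 + 3^2 + 3 = 15
N_2 = 3 + 15^2 + 15 = 243
Terms of depth exactly 2: N_2 − N_1 = 243 − 15 = 228.

228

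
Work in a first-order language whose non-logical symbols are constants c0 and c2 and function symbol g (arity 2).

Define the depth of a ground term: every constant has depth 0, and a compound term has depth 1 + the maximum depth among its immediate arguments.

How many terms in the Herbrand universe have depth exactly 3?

Write N_k for the number of ground terms of depth ≤ k. A term of depth ≤ k is either a constant or a function symbol applied to arguments of depth ≤ k−1, so N_k = 2 + N_{k-1}^2.
N_0 = 2
N_1 = 2 + 2^2 = 6
N_2 = 2 + 6^2 = 38
N_3 = 2 + 38^2 = 1446
Terms of depth exactly 3: N_3 − N_2 = 1446 − 38 = 1408.

1408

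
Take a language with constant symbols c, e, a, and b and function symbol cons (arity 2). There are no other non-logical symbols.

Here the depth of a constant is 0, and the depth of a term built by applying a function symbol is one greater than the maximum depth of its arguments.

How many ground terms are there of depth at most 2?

Write N_k for the number of ground terms of depth ≤ k. A term of depth ≤ k is either a constant or a function symbol applied to arguments of depth ≤ k−1, so N_k = 4 + N_{k-1}^2.
N_0 = 4
N_1 = 4 + 4^2 = 20
N_2 = 4 + 20^2 = 404

404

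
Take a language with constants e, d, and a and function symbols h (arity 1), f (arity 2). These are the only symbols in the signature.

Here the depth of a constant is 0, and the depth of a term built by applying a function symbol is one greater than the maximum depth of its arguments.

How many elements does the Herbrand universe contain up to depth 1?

15

Let N_k = |{terms of depth ≤ k}|. Then N_0 = 3 and N_k = 3 + N_{k-1} + N_{k-1}^2 for k ≥ 1 (one summand per function symbol, arity giving the exponent).
N_0 = 3
N_1 = 3 + 3 + 3^2 = 15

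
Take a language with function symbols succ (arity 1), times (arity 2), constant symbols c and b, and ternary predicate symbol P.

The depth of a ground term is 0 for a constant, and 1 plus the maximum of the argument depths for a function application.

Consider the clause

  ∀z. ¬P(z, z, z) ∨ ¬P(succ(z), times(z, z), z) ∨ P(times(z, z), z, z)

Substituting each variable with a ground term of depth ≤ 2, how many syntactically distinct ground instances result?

74

Ground terms of depth ≤ 2:
  If N_k denotes the number of depth-≤k ground terms, the 2 constants give N_0 = 2, and each function symbol of arity r contributes N_{k-1}^r new terms at level k: N_k = 2 + N_{k-1} + N_{k-1}^2.
  N_0 = 2
  N_1 = 2 + 2 + 2^2 = 8
  N_2 = 2 + 8 + 8^2 = 74
So there are 74 ground terms available for substitution.
The body mentions the single quantified variable z; since ground terms form a free algebra, no two substitutions collapse to the same formula.
Number of ground instances = 74.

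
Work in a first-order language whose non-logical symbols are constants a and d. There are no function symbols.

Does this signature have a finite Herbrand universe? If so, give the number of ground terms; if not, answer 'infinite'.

2

There are no function symbols, so every ground term is one of the 2 constants.
The Herbrand universe is {a, d}, which is finite with 2 elements.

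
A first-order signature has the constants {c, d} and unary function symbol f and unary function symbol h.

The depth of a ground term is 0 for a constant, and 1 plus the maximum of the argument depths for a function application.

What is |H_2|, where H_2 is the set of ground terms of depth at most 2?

Write N_k for the number of ground terms of depth ≤ k. A term of depth ≤ k is either a constant or a function symbol applied to arguments of depth ≤ k−1, so N_k = 2 + N_{k-1} + N_{k-1}.
N_0 = 2
N_1 = 2 + 2 + 2 = 6
N_2 = 2 + 6 + 6 = 14

14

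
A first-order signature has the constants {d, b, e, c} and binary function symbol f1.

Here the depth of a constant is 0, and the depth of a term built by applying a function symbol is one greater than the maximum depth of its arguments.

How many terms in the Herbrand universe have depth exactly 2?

384

Write N_k for the number of ground terms of depth ≤ k. A term of depth ≤ k is either a constant or a function symbol applied to arguments of depth ≤ k−1, so N_k = 4 + N_{k-1}^2.
N_0 = 4
N_1 = 4 + 4^2 = 20
N_2 = 4 + 20^2 = 404
Terms of depth exactly 2: N_2 − N_1 = 404 − 20 = 384.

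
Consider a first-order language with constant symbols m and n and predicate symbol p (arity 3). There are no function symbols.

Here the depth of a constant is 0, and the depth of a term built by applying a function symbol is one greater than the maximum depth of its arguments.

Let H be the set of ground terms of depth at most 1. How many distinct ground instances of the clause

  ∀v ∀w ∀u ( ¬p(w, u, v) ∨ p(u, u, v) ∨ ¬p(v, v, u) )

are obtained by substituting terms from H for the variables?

8

Ground terms of depth ≤ 1:
  With no function symbols every ground term is a constant, so there are exactly 2 ground terms at every depth bound.
  N_0 = 2
  N_1 = 2
  Explicitly: m, n.
So there are 2 ground terms available for substitution.
There are 3 variables to instantiate (v, w, u), each occurring in at least one literal, so different choices give different ground instances.
Number of ground instances = 2^3 = 8.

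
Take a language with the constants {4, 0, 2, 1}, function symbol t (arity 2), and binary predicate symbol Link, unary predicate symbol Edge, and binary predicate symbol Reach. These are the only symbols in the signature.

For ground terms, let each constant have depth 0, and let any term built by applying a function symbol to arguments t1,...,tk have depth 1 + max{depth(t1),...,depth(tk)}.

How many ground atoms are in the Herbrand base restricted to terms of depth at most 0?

36

First count ground terms of depth ≤ 0.
If N_k denotes the number of depth-≤k ground terms, the 4 constants give N_0 = 4, and each function symbol of arity r contributes N_{k-1}^r new terms at level k: N_k = 4 + N_{k-1}^2.
N_0 = 4
So |H| = 4.
A ground atom is a predicate applied to a tuple of terms from H, so the count is the sum over predicates of |H|^arity:
  Link: 4^2 = 16;  Edge: 4;  Reach: 4^2 = 16
Total ground atoms: 16 + 4 + 16 = 36.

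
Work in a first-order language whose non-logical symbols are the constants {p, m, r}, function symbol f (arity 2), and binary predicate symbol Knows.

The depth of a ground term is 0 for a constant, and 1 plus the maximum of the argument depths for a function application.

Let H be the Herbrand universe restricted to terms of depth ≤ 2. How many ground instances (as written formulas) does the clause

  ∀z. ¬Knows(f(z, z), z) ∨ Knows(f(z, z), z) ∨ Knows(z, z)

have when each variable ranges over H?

Ground terms of depth ≤ 2:
  Let N_k = |{terms of depth ≤ k}|. Then N_0 = 3 and N_k = 3 + N_{k-1}^2 for k ≥ 1 (one summand per function symbol, arity giving the exponent).
  N_0 = 3
  N_1 = 3 + 3^2 = 12
  N_2 = 3 + 12^2 = 147
So there are 147 ground terms available for substitution.
The body mentions the single quantified variable z; since ground terms form a free algebra, no two substitutions collapse to the same formula.
Number of ground instances = 147.

147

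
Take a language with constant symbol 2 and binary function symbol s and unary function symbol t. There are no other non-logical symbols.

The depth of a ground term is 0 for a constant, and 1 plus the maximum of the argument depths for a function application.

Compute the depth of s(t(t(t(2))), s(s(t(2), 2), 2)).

depth(t(2)) = 1 + depth(2) = 1 + 0 = 1
depth(t(t(2))) = 1 + depth(t(2)) = 1 + 1 = 2
depth(t(t(t(2)))) = 1 + depth(t(t(2))) = 1 + 2 = 3
depth(s(t(2), 2)) = 1 + max(1, 0) = 2
depth(s(s(t(2), 2), 2)) = 1 + max(2, 0) = 3
depth(s(t(t(t(2))), s(s(t(2), 2), 2))) = 1 + max(3, 3) = 4

4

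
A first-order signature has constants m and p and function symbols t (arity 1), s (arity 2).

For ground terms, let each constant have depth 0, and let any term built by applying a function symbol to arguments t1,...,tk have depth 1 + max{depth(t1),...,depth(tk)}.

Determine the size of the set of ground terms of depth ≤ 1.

Let N_k = |{terms of depth ≤ k}|. Then N_0 = 2 and N_k = 2 + N_{k-1} + N_{k-1}^2 for k ≥ 1 (one summand per function symbol, arity giving the exponent).
N_0 = 2
N_1 = 2 + 2 + 2^2 = 8
Explicitly: m, p, t(m), t(p), s(m, m), s(m, p), s(p, m), s(p, p).

8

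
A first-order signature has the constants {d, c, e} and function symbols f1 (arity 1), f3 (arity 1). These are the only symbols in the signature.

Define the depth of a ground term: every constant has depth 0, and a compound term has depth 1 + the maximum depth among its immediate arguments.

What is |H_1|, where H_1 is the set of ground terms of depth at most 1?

9

Count level by level. With function symbols f1/1, f3/1, the terms of depth ≤ k are the 3 constants together with each function applied to depth-≤(k−1) tuples, so N_k = 3 + N_{k-1} + N_{k-1}.
N_0 = 3
N_1 = 3 + 3 + 3 = 9
Explicitly: d, c, e, f1(d), f1(c), f1(e), f3(d), f3(c), f3(e).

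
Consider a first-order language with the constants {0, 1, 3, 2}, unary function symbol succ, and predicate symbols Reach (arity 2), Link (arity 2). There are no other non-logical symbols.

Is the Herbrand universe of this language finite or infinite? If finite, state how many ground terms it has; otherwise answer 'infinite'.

The signature has at least one function symbol (succ, arity 1) and at least one constant (0).
Iterating succ gives infinitely many distinct ground terms: 0, succ(0), succ(succ(0)), ...
So the Herbrand universe is infinite.

infinite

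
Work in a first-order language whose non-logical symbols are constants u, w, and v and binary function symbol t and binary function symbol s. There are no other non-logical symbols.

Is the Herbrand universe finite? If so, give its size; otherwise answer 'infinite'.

infinite

The signature has at least one function symbol (t, arity 2) and at least one constant (u).
Iterating t gives infinitely many distinct ground terms: u, t(u, u), t(t(u, u), t(u, u)), ...
So the Herbrand universe is infinite.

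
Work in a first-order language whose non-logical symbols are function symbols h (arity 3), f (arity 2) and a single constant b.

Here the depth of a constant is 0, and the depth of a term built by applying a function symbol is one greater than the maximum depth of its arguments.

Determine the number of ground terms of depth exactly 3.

51986

If N_k denotes the number of depth-≤k ground terms, the 1 constant gives N_0 = 1, and each function symbol of arity r contributes N_{k-1}^r new terms at level k: N_k = 1 + N_{k-1}^3 + N_{k-1}^2.
N_0 = 1
N_1 = 1 + 1^3 + 1^2 = 3
N_2 = 1 + 3^3 + 3^2 = 37
N_3 = 1 + 37^3 + 37^2 = 52023
Terms of depth exactly 3: N_3 − N_2 = 52023 − 37 = 51986.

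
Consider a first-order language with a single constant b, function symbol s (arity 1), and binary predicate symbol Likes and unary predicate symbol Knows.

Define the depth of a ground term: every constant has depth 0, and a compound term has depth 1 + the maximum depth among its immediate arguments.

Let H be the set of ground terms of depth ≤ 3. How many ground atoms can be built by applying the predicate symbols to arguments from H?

20

First count ground terms of depth ≤ 3.
Let N_k count ground terms of depth at most k. Each non-constant term of depth ≤ k is some function symbol applied to depth-≤(k−1) arguments, giving N_k = 1 + N_{k-1}.
N_0 = 1
N_1 = 1 + 1 = 2
N_2 = 1 + 2 = 3
N_3 = 1 + 3 = 4
So |H| = 4.
A ground atom is a predicate applied to a tuple of terms from H, so the count is the sum over predicates of |H|^arity:
  Likes: 4^2 = 16;  Knows: 4
Total ground atoms: 16 + 4 = 20.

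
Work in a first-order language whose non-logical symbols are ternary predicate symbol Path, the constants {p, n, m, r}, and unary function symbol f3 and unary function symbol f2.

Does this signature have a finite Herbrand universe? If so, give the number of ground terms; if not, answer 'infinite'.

infinite

The signature has at least one function symbol (f3, arity 1) and at least one constant (p).
Iterating f3 gives infinitely many distinct ground terms: p, f3(p), f3(f3(p)), ...
So the Herbrand universe is infinite.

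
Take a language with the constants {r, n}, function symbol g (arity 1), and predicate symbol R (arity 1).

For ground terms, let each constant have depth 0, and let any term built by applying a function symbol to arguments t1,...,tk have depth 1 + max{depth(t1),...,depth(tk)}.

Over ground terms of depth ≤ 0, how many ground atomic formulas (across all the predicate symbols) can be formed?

2

First count ground terms of depth ≤ 0.
Let N_k count ground terms of depth at most k. Each non-constant term of depth ≤ k is some function symbol applied to depth-≤(k−1) arguments, giving N_k = 2 + N_{k-1}.
N_0 = 2
Explicitly: r, n.
So |H| = 2.
For each predicate symbol, the number of ground atoms is |H| raised to its arity; summing:
  R: 2
Total ground atoms: 2.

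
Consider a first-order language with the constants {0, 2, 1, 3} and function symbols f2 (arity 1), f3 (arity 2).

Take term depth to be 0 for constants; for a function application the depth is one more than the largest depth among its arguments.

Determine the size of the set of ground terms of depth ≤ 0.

If N_k denotes the number of depth-≤k ground terms, the 4 constants give N_0 = 4, and each function symbol of arity r contributes N_{k-1}^r new terms at level k: N_k = 4 + N_{k-1} + N_{k-1}^2.
N_0 = 4
Explicitly: 0, 2, 1, 3.

4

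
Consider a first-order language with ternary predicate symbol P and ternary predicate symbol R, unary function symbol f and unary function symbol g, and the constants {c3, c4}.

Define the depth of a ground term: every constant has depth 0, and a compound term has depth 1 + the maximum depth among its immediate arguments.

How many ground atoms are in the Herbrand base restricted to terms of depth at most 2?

First count ground terms of depth ≤ 2.
Let N_k = |{terms of depth ≤ k}|. Then N_0 = 2 and N_k = 2 + N_{k-1} + N_{k-1} for k ≥ 1 (one summand per function symbol, arity giving the exponent).
N_0 = 2
N_1 = 2 + 2 + 2 = 6
N_2 = 2 + 6 + 6 = 14
So |H| = 14.
For each predicate symbol, the number of ground atoms is |H| raised to its arity; summing:
  P: 14^3 = 2744;  R: 14^3 = 2744
Total ground atoms: 2744 + 2744 = 5488.

5488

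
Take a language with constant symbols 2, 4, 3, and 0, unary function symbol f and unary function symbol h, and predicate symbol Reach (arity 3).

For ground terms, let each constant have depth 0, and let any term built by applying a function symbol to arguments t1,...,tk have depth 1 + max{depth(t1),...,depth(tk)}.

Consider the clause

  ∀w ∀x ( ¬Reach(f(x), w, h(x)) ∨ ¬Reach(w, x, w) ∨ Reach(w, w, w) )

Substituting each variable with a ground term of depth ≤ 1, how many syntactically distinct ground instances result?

144

Ground terms of depth ≤ 1:
  If N_k denotes the number of depth-≤k ground terms, the 4 constants give N_0 = 4, and each function symbol of arity r contributes N_{k-1}^r new terms at level k: N_k = 4 + N_{k-1} + N_{k-1}.
  N_0 = 4
  N_1 = 4 + 4 + 4 = 12
  Explicitly: 2, 4, 3, 0, f(2), f(4), f(3), f(0), h(2), h(4), h(3), h(0).
So there are 12 ground terms available for substitution.
Each of w, x ranges independently over the available ground terms, and distinct assignments produce distinct instances.
Number of ground instances = 12^2 = 144.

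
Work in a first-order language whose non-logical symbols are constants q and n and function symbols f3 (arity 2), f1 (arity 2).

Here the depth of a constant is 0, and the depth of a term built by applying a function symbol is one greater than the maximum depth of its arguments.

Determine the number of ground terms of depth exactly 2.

Let N_k count ground terms of depth at most k. Each non-constant term of depth ≤ k is some function symbol applied to depth-≤(k−1) arguments, giving N_k = 2 + N_{k-1}^2 + N_{k-1}^2.
N_0 = 2
N_1 = 2 + 2^2 + 2^2 = 10
N_2 = 2 + 10^2 + 10^2 = 202
Terms of depth exactly 2: N_2 − N_1 = 202 − 10 = 192.

192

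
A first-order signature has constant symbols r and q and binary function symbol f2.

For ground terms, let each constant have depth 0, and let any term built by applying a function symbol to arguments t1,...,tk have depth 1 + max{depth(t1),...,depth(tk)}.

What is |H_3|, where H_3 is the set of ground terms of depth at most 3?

1446

Count level by level. With function symbols f2/2, the terms of depth ≤ k are the 2 constants together with each function applied to depth-≤(k−1) tuples, so N_k = 2 + N_{k-1}^2.
N_0 = 2
N_1 = 2 + 2^2 = 6
N_2 = 2 + 6^2 = 38
N_3 = 2 + 38^2 = 1446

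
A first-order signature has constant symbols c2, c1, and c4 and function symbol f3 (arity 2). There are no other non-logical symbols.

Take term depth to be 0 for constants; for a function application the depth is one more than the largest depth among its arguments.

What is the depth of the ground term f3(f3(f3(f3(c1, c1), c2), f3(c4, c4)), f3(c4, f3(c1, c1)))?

depth(f3(c1, c1)) = 1 + max(0, 0) = 1
depth(f3(f3(c1, c1), c2)) = 1 + max(1, 0) = 2
depth(f3(c4, c4)) = 1 + max(0, 0) = 1
depth(f3(f3(f3(c1, c1), c2), f3(c4, c4))) = 1 + max(2, 1) = 3
depth(f3(c4, f3(c1, c1))) = 1 + max(0, 1) = 2
depth(f3(f3(f3(f3(c1, c1), c2), f3(c4, c4)), f3(c4, f3(c1, c1)))) = 1 + max(3, 2) = 4

4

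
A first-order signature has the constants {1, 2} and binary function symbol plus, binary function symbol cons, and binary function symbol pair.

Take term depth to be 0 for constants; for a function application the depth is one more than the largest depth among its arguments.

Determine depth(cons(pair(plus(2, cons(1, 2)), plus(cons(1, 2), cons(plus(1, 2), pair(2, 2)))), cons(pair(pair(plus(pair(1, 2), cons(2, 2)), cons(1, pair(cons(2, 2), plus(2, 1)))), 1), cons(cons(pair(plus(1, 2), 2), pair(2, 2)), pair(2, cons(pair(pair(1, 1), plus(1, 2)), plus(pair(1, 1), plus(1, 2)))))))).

depth(cons(1, 2)) = 1 + max(0, 0) = 1
depth(plus(2, cons(1, 2))) = 1 + max(0, 1) = 2
depth(plus(1, 2)) = 1 + max(0, 0) = 1
depth(pair(2, 2)) = 1 + max(0, 0) = 1
depth(cons(plus(1, 2), pair(2, 2))) = 1 + max(1, 1) = 2
depth(plus(cons(1, 2), cons(plus(1, 2), pair(2, 2)))) = 1 + max(1, 2) = 3
depth(pair(plus(2, cons(1, 2)), plus(cons(1, 2), cons(plus(1, 2), pair(2, 2))))) = 1 + max(2, 3) = 4
depth(pair(1, 2)) = 1 + max(0, 0) = 1
depth(cons(2, 2)) = 1 + max(0, 0) = 1
depth(plus(pair(1, 2), cons(2, 2))) = 1 + max(1, 1) = 2
depth(plus(2, 1)) = 1 + max(0, 0) = 1
depth(pair(cons(2, 2), plus(2, 1))) = 1 + max(1, 1) = 2
depth(cons(1, pair(cons(2, 2), plus(2, 1)))) = 1 + max(0, 2) = 3
depth(pair(plus(pair(1, 2), cons(2, 2)), cons(1, pair(cons(2, 2), plus(2, 1))))) = 1 + max(2, 3) = 4
depth(pair(pair(plus(pair(1, 2), cons(2, 2)), cons(1, pair(cons(2, 2), plus(2, 1)))), 1)) = 1 + max(4, 0) = 5
depth(pair(plus(1, 2), 2)) = 1 + max(1, 0) = 2
depth(cons(pair(plus(1, 2), 2), pair(2, 2))) = 1 + max(2, 1) = 3
depth(pair(1, 1)) = 1 + max(0, 0) = 1
depth(pair(pair(1, 1), plus(1, 2))) = 1 + max(1, 1) = 2
depth(plus(pair(1, 1), plus(1, 2))) = 1 + max(1, 1) = 2
depth(cons(pair(pair(1, 1), plus(1, 2)), plus(pair(1, 1), plus(1, 2)))) = 1 + max(2, 2) = 3
depth(pair(2, cons(pair(pair(1, 1), plus(1, 2)), plus(pair(1, 1), plus(1, 2))))) = 1 + max(0, 3) = 4
depth(cons(cons(pair(plus(1, 2), 2), pair(2, 2)), pair(2, cons(pair(pair(1, 1), plus(1, 2)), plus(pair(1, 1), plus(1, 2)))))) = 1 + max(3, 4) = 5
depth(cons(pair(pair(plus(pair(1, 2), cons(2, 2)), cons(1, pair(cons(2, 2), plus(2, 1)))), 1), cons(cons(pair(plus(1, 2), 2), pair(2, 2)), pair(2, cons(pair(pair(1, 1), plus(1, 2)), plus(pair(1, 1), plus(1, 2))))))) = 1 + max(5, 5) = 6
depth(cons(pair(plus(2, cons(1, 2)), plus(cons(1, 2), cons(plus(1, 2), pair(2, 2)))), cons(pair(pair(plus(pair(1, 2), cons(2, 2)), cons(1, pair(cons(2, 2), plus(2, 1)))), 1), cons(cons(pair(plus(1, 2), 2), pair(2, 2)), pair(2, cons(pair(pair(1, 1), plus(1, 2)), plus(pair(1, 1), plus(1, 2)))))))) = 1 + max(4, 6) = 7

7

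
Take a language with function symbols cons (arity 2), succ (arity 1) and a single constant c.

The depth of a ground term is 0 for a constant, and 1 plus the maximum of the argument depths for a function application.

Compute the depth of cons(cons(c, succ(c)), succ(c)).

3

depth(succ(c)) = 1 + depth(c) = 1 + 0 = 1
depth(cons(c, succ(c))) = 1 + max(0, 1) = 2
depth(cons(cons(c, succ(c)), succ(c))) = 1 + max(2, 1) = 3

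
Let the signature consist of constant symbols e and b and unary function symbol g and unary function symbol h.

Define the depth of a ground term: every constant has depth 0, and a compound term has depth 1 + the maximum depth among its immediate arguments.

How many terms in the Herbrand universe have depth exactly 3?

16

Count level by level. With function symbols g/1, h/1, the terms of depth ≤ k are the 2 constants together with each function applied to depth-≤(k−1) tuples, so N_k = 2 + N_{k-1} + N_{k-1}.
N_0 = 2
N_1 = 2 + 2 + 2 = 6
N_2 = 2 + 6 + 6 = 14
N_3 = 2 + 14 + 14 = 30
Terms of depth exactly 3: N_3 − N_2 = 30 − 14 = 16.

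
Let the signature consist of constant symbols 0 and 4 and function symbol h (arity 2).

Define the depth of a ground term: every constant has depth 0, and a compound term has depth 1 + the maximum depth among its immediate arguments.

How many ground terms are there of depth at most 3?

1446

Let N_k count ground terms of depth at most k. Each non-constant term of depth ≤ k is some function symbol applied to depth-≤(k−1) arguments, giving N_k = 2 + N_{k-1}^2.
N_0 = 2
N_1 = 2 + 2^2 = 6
N_2 = 2 + 6^2 = 38
N_3 = 2 + 38^2 = 1446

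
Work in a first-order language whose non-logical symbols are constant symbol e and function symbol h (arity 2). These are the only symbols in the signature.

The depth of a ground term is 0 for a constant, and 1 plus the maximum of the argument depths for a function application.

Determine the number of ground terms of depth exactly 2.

3

Let N_k count ground terms of depth at most k. Each non-constant term of depth ≤ k is some function symbol applied to depth-≤(k−1) arguments, giving N_k = 1 + N_{k-1}^2.
N_0 = 1
N_1 = 1 + 1^2 = 2
N_2 = 1 + 2^2 = 5
Terms of depth exactly 2: N_2 − N_1 = 5 − 2 = 3.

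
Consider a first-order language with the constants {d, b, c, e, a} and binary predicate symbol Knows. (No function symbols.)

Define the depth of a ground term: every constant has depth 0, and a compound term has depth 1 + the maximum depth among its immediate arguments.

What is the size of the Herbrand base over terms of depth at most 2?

First count ground terms of depth ≤ 2.
With no function symbols every ground term is a constant, so there are exactly 5 ground terms at every depth bound.
N_0 = 5
N_1 = 5
N_2 = 5
Explicitly: d, b, c, e, a.
So |H| = 5.
Each predicate of arity r yields |H|^r ground atoms (one per choice of an r-tuple from H):
  Knows: 5^2 = 25
Total ground atoms: 25.

25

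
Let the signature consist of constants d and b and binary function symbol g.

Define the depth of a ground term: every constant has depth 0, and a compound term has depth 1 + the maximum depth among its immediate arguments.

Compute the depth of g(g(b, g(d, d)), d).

depth(g(d, d)) = 1 + max(0, 0) = 1
depth(g(b, g(d, d))) = 1 + max(0, 1) = 2
depth(g(g(b, g(d, d)), d)) = 1 + max(2, 0) = 3

3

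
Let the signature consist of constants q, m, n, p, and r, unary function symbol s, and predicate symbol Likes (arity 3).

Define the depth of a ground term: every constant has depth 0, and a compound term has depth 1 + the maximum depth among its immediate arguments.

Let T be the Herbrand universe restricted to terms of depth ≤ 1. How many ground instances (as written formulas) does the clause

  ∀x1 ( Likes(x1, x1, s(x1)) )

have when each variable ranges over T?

10

Ground terms of depth ≤ 1:
  If N_k denotes the number of depth-≤k ground terms, the 5 constants give N_0 = 5, and each function symbol of arity r contributes N_{k-1}^r new terms at level k: N_k = 5 + N_{k-1}.
  N_0 = 5
  N_1 = 5 + 5 = 10
So there are 10 ground terms available for substitution.
There is 1 variable to instantiate (x1),  occurring in at least one literal, so different choices give different ground instances.
Number of ground instances = 10.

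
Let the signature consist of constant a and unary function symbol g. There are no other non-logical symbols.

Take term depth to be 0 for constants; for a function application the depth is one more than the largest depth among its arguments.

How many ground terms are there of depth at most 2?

3

If N_k denotes the number of depth-≤k ground terms, the 1 constant gives N_0 = 1, and each function symbol of arity r contributes N_{k-1}^r new terms at level k: N_k = 1 + N_{k-1}.
N_0 = 1
N_1 = 1 + 1 = 2
N_2 = 1 + 2 = 3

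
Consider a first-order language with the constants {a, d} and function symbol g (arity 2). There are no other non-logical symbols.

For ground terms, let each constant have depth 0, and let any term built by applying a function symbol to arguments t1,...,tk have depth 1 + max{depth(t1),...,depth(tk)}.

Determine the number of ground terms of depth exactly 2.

Let N_k = |{terms of depth ≤ k}|. Then N_0 = 2 and N_k = 2 + N_{k-1}^2 for k ≥ 1 (one summand per function symbol, arity giving the exponent).
N_0 = 2
N_1 = 2 + 2^2 = 6
N_2 = 2 + 6^2 = 38
Terms of depth exactly 2: N_2 − N_1 = 38 − 6 = 32.

32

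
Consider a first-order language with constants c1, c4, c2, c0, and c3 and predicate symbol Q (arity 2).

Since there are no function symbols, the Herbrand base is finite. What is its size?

With no function symbols, the Herbrand universe is just the 5 constants.
Ground atoms per predicate: Q: 5^2 = 25.
Herbrand base size = 25 = 25.

25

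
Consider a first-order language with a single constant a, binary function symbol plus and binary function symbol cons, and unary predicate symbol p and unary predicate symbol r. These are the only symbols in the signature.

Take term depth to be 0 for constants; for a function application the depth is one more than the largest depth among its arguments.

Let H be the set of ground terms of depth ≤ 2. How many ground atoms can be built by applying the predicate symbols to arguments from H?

38

First count ground terms of depth ≤ 2.
Let N_k = |{terms of depth ≤ k}|. Then N_0 = 1 and N_k = 1 + N_{k-1}^2 + N_{k-1}^2 for k ≥ 1 (one summand per function symbol, arity giving the exponent).
N_0 = 1
N_1 = 1 + 1^2 + 1^2 = 3
N_2 = 1 + 3^2 + 3^2 = 19
So |H| = 19.
Ground atoms are formed by filling each argument slot of a predicate with a term from H, so an r-ary predicate gives |H|^r atoms:
  p: 19;  r: 19
Total ground atoms: 19 + 19 = 38.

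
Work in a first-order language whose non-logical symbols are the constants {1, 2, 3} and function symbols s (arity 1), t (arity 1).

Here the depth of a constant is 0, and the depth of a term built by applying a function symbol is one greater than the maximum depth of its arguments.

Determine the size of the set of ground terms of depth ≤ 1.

Write N_k for the number of ground terms of depth ≤ k. A term of depth ≤ k is either a constant or a function symbol applied to arguments of depth ≤ k−1, so N_k = 3 + N_{k-1} + N_{k-1}.
N_0 = 3
N_1 = 3 + 3 + 3 = 9
Explicitly: 1, 2, 3, s(1), s(2), s(3), t(1), t(2), t(3).

9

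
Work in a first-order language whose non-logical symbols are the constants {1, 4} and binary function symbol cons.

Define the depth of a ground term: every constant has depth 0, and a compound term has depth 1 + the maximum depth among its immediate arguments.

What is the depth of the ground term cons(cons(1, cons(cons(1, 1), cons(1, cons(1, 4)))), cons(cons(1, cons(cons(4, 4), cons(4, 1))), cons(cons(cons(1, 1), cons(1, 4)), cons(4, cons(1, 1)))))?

5

depth(cons(1, 1)) = 1 + max(0, 0) = 1
depth(cons(1, 4)) = 1 + max(0, 0) = 1
depth(cons(1, cons(1, 4))) = 1 + max(0, 1) = 2
depth(cons(cons(1, 1), cons(1, cons(1, 4)))) = 1 + max(1, 2) = 3
depth(cons(1, cons(cons(1, 1), cons(1, cons(1, 4))))) = 1 + max(0, 3) = 4
depth(cons(4, 4)) = 1 + max(0, 0) = 1
depth(cons(4, 1)) = 1 + max(0, 0) = 1
depth(cons(cons(4, 4), cons(4, 1))) = 1 + max(1, 1) = 2
depth(cons(1, cons(cons(4, 4), cons(4, 1)))) = 1 + max(0, 2) = 3
depth(cons(cons(1, 1), cons(1, 4))) = 1 + max(1, 1) = 2
depth(cons(4, cons(1, 1))) = 1 + max(0, 1) = 2
depth(cons(cons(cons(1, 1), cons(1, 4)), cons(4, cons(1, 1)))) = 1 + max(2, 2) = 3
depth(cons(cons(1, cons(cons(4, 4), cons(4, 1))), cons(cons(cons(1, 1), cons(1, 4)), cons(4, cons(1, 1))))) = 1 + max(3, 3) = 4
depth(cons(cons(1, cons(cons(1, 1), cons(1, cons(1, 4)))), cons(cons(1, cons(cons(4, 4), cons(4, 1))), cons(cons(cons(1, 1), cons(1, 4)), cons(4, cons(1, 1)))))) = 1 + max(4, 4) = 5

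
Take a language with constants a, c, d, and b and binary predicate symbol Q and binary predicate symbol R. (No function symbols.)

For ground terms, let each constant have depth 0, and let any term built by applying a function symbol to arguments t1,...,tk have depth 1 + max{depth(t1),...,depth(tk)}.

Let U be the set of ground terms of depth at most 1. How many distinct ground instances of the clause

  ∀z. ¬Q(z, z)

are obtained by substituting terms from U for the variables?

Ground terms of depth ≤ 1:
  With no function symbols every ground term is a constant, so there are exactly 4 ground terms at every depth bound.
  N_0 = 4
  N_1 = 4
  Explicitly: a, c, d, b.
So there are 4 ground terms available for substitution.
The clause has 1 distinct variable (z), which appears in the body. In the free term algebra distinct substitutions yield syntactically distinct ground instances.
Number of ground instances = 4.

4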